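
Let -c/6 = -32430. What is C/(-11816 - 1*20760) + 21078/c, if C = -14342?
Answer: 48295879/88036640 ≈ 0.54859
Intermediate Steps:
c = 194580 (c = -6*(-32430) = 194580)
C/(-11816 - 1*20760) + 21078/c = -14342/(-11816 - 1*20760) + 21078/194580 = -14342/(-11816 - 20760) + 21078*(1/194580) = -14342/(-32576) + 1171/10810 = -14342*(-1/32576) + 1171/10810 = 7171/16288 + 1171/10810 = 48295879/88036640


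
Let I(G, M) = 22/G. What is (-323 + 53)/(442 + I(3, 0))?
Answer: -405/674 ≈ -0.60089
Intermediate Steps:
(-323 + 53)/(442 + I(3, 0)) = (-323 + 53)/(442 + 22/3) = -270/(442 + 22*(⅓)) = -270/(442 + 22/3) = -270/1348/3 = -270*3/1348 = -405/674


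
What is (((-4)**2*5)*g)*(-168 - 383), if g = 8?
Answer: -352640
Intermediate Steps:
(((-4)**2*5)*g)*(-168 - 383) = (((-4)**2*5)*8)*(-168 - 383) = ((16*5)*8)*(-551) = (80*8)*(-551) = 640*(-551) = -352640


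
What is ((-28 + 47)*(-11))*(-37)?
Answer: 7733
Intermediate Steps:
((-28 + 47)*(-11))*(-37) = (19*(-11))*(-37) = -209*(-37) = 7733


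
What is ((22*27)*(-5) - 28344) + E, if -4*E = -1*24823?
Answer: -100433/4 ≈ -25108.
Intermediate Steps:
E = 24823/4 (E = -(-1)*24823/4 = -¼*(-24823) = 24823/4 ≈ 6205.8)
((22*27)*(-5) - 28344) + E = ((22*27)*(-5) - 28344) + 24823/4 = (594*(-5) - 28344) + 24823/4 = (-2970 - 28344) + 24823/4 = -31314 + 24823/4 = -100433/4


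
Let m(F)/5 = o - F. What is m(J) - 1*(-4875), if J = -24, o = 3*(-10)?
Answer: 4845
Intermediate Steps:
o = -30
m(F) = -150 - 5*F (m(F) = 5*(-30 - F) = -150 - 5*F)
m(J) - 1*(-4875) = (-150 - 5*(-24)) - 1*(-4875) = (-150 + 120) + 4875 = -30 + 4875 = 4845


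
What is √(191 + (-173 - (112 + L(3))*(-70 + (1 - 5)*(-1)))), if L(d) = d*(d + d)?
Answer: √8598 ≈ 92.725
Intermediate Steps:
L(d) = 2*d² (L(d) = d*(2*d) = 2*d²)
√(191 + (-173 - (112 + L(3))*(-70 + (1 - 5)*(-1)))) = √(191 + (-173 - (112 + 2*3²)*(-70 + (1 - 5)*(-1)))) = √(191 + (-173 - (112 + 2*9)*(-70 - 4*(-1)))) = √(191 + (-173 - (112 + 18)*(-70 + 4))) = √(191 + (-173 - 130*(-66))) = √(191 + (-173 - 1*(-8580))) = √(191 + (-173 + 8580)) = √(191 + 8407) = √8598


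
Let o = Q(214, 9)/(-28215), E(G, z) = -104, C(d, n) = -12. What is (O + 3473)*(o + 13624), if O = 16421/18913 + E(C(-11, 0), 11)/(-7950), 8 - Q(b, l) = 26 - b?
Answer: 100391513357118983864/2121180422625 ≈ 4.7328e+7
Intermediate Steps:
Q(b, l) = -18 + b (Q(b, l) = 8 - (26 - b) = 8 + (-26 + b) = -18 + b)
O = 66256951/75179175 (O = 16421/18913 - 104/(-7950) = 16421*(1/18913) - 104*(-1/7950) = 16421/18913 + 52/3975 = 66256951/75179175 ≈ 0.88132)
o = -196/28215 (o = (-18 + 214)/(-28215) = 196*(-1/28215) = -196/28215 ≈ -0.0069467)
(O + 3473)*(o + 13624) = (66256951/75179175 + 3473)*(-196/28215 + 13624) = (261163531726/75179175)*(384400964/28215) = 100391513357118983864/2121180422625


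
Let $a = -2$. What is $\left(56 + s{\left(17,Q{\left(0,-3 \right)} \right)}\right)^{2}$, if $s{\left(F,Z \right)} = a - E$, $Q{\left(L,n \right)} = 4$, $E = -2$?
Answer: $3136$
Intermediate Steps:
$s{\left(F,Z \right)} = 0$ ($s{\left(F,Z \right)} = -2 - -2 = -2 + 2 = 0$)
$\left(56 + s{\left(17,Q{\left(0,-3 \right)} \right)}\right)^{2} = \left(56 + 0\right)^{2} = 56^{2} = 3136$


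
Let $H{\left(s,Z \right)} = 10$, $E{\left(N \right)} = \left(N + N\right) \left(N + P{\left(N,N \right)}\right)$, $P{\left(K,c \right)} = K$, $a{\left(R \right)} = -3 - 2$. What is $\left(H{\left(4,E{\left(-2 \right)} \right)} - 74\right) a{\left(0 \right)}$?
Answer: $320$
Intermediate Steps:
$a{\left(R \right)} = -5$
$E{\left(N \right)} = 4 N^{2}$ ($E{\left(N \right)} = \left(N + N\right) \left(N + N\right) = 2 N 2 N = 4 N^{2}$)
$\left(H{\left(4,E{\left(-2 \right)} \right)} - 74\right) a{\left(0 \right)} = \left(10 - 74\right) \left(-5\right) = \left(-64\right) \left(-5\right) = 320$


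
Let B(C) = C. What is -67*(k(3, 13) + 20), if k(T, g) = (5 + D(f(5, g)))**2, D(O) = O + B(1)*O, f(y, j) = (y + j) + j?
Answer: -302103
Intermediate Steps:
f(y, j) = y + 2*j (f(y, j) = (j + y) + j = y + 2*j)
D(O) = 2*O (D(O) = O + 1*O = O + O = 2*O)
k(T, g) = (15 + 4*g)**2 (k(T, g) = (5 + 2*(5 + 2*g))**2 = (5 + (10 + 4*g))**2 = (15 + 4*g)**2)
-67*(k(3, 13) + 20) = -67*((15 + 4*13)**2 + 20) = -67*((15 + 52)**2 + 20) = -67*(67**2 + 20) = -67*(4489 + 20) = -67*4509 = -302103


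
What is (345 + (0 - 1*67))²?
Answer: 77284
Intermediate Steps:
(345 + (0 - 1*67))² = (345 + (0 - 67))² = (345 - 67)² = 278² = 77284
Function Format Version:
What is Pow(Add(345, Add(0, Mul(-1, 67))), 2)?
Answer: 77284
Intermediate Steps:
Pow(Add(345, Add(0, Mul(-1, 67))), 2) = Pow(Add(345, Add(0, -67)), 2) = Pow(Add(345, -67), 2) = Pow(278, 2) = 77284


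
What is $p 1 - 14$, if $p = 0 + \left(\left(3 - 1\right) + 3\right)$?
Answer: $-9$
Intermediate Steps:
$p = 5$ ($p = 0 + \left(2 + 3\right) = 0 + 5 = 5$)
$p 1 - 14 = 5 \cdot 1 - 14 = 5 - 14 = -9$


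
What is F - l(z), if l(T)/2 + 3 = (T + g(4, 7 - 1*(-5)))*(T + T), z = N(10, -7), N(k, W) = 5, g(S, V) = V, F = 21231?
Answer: 20897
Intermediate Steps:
z = 5
l(T) = -6 + 4*T*(12 + T) (l(T) = -6 + 2*((T + (7 - 1*(-5)))*(T + T)) = -6 + 2*((T + (7 + 5))*(2*T)) = -6 + 2*((T + 12)*(2*T)) = -6 + 2*((12 + T)*(2*T)) = -6 + 2*(2*T*(12 + T)) = -6 + 4*T*(12 + T))
F - l(z) = 21231 - (-6 + 4*5² + 48*5) = 21231 - (-6 + 4*25 + 240) = 21231 - (-6 + 100 + 240) = 21231 - 1*334 = 21231 - 334 = 20897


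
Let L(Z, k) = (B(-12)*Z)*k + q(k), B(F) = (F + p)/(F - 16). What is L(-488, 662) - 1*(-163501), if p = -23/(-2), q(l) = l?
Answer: 1108759/7 ≈ 1.5839e+5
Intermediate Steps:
p = 23/2 (p = -23*(-½) = 23/2 ≈ 11.500)
B(F) = (23/2 + F)/(-16 + F) (B(F) = (F + 23/2)/(F - 16) = (23/2 + F)/(-16 + F))
L(Z, k) = k + Z*k/56 (L(Z, k) = (((23/2 - 12)/(-16 - 12))*Z)*k + k = ((-½/(-28))*Z)*k + k = ((-1/28*(-½))*Z)*k + k = (Z/56)*k + k = Z*k/56 + k = k + Z*k/56)
L(-488, 662) - 1*(-163501) = (1/56)*662*(56 - 488) - 1*(-163501) = (1/56)*662*(-432) + 163501 = -35748/7 + 163501 = 1108759/7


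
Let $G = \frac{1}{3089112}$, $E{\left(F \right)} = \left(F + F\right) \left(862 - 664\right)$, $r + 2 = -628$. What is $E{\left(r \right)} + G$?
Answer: $- \frac{770671661759}{3089112} \approx -2.4948 \cdot 10^{5}$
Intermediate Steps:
$r = -630$ ($r = -2 - 628 = -630$)
$E{\left(F \right)} = 396 F$ ($E{\left(F \right)} = 2 F 198 = 396 F$)
$G = \frac{1}{3089112} \approx 3.2372 \cdot 10^{-7}$
$E{\left(r \right)} + G = 396 \left(-630\right) + \frac{1}{3089112} = -249480 + \frac{1}{3089112} = - \frac{770671661759}{3089112}$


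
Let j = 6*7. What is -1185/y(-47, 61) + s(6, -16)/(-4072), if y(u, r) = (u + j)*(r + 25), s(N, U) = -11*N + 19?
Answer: 484553/175096 ≈ 2.7674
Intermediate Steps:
s(N, U) = 19 - 11*N
j = 42
y(u, r) = (25 + r)*(42 + u) (y(u, r) = (u + 42)*(r + 25) = (42 + u)*(25 + r) = (25 + r)*(42 + u))
-1185/y(-47, 61) + s(6, -16)/(-4072) = -1185/(1050 + 25*(-47) + 42*61 + 61*(-47)) + (19 - 11*6)/(-4072) = -1185/(1050 - 1175 + 2562 - 2867) + (19 - 66)*(-1/4072) = -1185/(-430) - 47*(-1/4072) = -1185*(-1/430) + 47/4072 = 237/86 + 47/4072 = 484553/175096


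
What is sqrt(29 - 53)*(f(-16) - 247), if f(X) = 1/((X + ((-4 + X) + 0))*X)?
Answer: -142271*I*sqrt(6)/288 ≈ -1210.0*I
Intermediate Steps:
f(X) = 1/(X*(-4 + 2*X)) (f(X) = 1/((X + (-4 + X))*X) = 1/((-4 + 2*X)*X) = 1/(X*(-4 + 2*X)))
sqrt(29 - 53)*(f(-16) - 247) = sqrt(29 - 53)*((1/2)/(-16*(-2 - 16)) - 247) = sqrt(-24)*((1/2)*(-1/16)/(-18) - 247) = (2*I*sqrt(6))*((1/2)*(-1/16)*(-1/18) - 247) = (2*I*sqrt(6))*(1/576 - 247) = (2*I*sqrt(6))*(-142271/576) = -142271*I*sqrt(6)/288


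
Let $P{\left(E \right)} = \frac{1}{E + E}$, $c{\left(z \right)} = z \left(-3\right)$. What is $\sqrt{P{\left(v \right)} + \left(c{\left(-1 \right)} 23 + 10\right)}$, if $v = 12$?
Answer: $\frac{\sqrt{11382}}{12} \approx 8.8905$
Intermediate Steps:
$c{\left(z \right)} = - 3 z$
$P{\left(E \right)} = \frac{1}{2 E}$
$\sqrt{P{\left(v \right)} + \left(c{\left(-1 \right)} 23 + 10\right)} = \sqrt{\frac{1}{2 \cdot 12} + \left(\left(-3\right) \left(-1\right) 23 + 10\right)} = \sqrt{\frac{1}{2} \cdot \frac{1}{12} + \left(3 \cdot 23 + 10\right)} = \sqrt{\frac{1}{24} + \left(69 + 10\right)} = \sqrt{\frac{1}{24} + 79} = \sqrt{\frac{1897}{24}} = \frac{\sqrt{11382}}{12}$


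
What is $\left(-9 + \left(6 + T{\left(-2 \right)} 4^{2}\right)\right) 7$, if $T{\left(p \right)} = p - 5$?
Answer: $-805$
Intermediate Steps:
$T{\left(p \right)} = -5 + p$
$\left(-9 + \left(6 + T{\left(-2 \right)} 4^{2}\right)\right) 7 = \left(-9 + \left(6 + \left(-5 - 2\right) 4^{2}\right)\right) 7 = \left(-9 + \left(6 - 112\right)\right) 7 = \left(-9 - 106\right) 7 = \left(-115\right) 7 = -805$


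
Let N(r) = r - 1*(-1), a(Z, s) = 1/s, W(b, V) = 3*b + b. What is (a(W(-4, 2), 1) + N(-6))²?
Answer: 16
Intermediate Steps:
W(b, V) = 4*b
N(r) = 1 + r (N(r) = r + 1 = 1 + r)
(a(W(-4, 2), 1) + N(-6))² = (1/1 + (1 - 6))² = (1 - 5)² = (-4)² = 16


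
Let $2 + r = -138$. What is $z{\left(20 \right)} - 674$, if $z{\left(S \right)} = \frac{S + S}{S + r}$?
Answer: $- \frac{2023}{3} \approx -674.33$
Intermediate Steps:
$r = -140$ ($r = -2 - 138 = -140$)
$z{\left(S \right)} = \frac{2 S}{-140 + S}$ ($z{\left(S \right)} = \frac{S + S}{S - 140} = \frac{2 S}{-140 + S}$)
$z{\left(20 \right)} - 674 = 2 \cdot 20 \frac{1}{-140 + 20} - 674 = 2 \cdot 20 \frac{1}{-120} - 674 = 2 \cdot 20 \left(- \frac{1}{120}\right) - 674 = - \frac{1}{3} - 674 = - \frac{2023}{3}$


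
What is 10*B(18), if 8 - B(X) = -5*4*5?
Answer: 1080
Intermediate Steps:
B(X) = 108 (B(X) = 8 - (-5*4)*5 = 8 - (-20)*5 = 8 - 1*(-100) = 8 + 100 = 108)
10*B(18) = 10*108 = 1080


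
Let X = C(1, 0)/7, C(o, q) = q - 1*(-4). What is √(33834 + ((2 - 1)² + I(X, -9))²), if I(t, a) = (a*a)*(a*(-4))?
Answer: √8542723 ≈ 2922.8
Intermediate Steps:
C(o, q) = 4 + q (C(o, q) = q + 4 = 4 + q)
X = 4/7 (X = (4 + 0)/7 = 4*(⅐) = 4/7 ≈ 0.57143)
I(t, a) = -4*a³ (I(t, a) = a²*(-4*a) = -4*a³)
√(33834 + ((2 - 1)² + I(X, -9))²) = √(33834 + ((2 - 1)² - 4*(-9)³)²) = √(33834 + (1² - 4*(-729))²) = √(33834 + (1 + 2916)²) = √(33834 + 2917²) = √(33834 + 8508889) = √8542723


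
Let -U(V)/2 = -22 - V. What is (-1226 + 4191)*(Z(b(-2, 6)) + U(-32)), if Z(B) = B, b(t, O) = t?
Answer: -65230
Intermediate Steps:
U(V) = 44 + 2*V (U(V) = -2*(-22 - V) = 44 + 2*V)
(-1226 + 4191)*(Z(b(-2, 6)) + U(-32)) = (-1226 + 4191)*(-2 + (44 + 2*(-32))) = 2965*(-2 + (44 - 64)) = 2965*(-2 - 20) = 2965*(-22) = -65230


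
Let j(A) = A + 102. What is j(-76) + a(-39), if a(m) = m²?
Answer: 1547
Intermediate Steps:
j(A) = 102 + A
j(-76) + a(-39) = (102 - 76) + (-39)² = 26 + 1521 = 1547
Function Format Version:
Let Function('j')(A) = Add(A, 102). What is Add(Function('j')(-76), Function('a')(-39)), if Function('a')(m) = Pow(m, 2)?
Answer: 1547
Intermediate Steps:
Function('j')(A) = Add(102, A)
Add(Function('j')(-76), Function('a')(-39)) = Add(Add(102, -76), Pow(-39, 2)) = Add(26, 1521) = 1547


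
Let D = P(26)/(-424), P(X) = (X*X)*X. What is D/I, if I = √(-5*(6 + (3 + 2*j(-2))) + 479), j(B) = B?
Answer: -2197*√454/24062 ≈ -1.9455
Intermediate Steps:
P(X) = X³ (P(X) = X²*X = X³)
D = -2197/53 (D = 26³/(-424) = 17576*(-1/424) = -2197/53 ≈ -41.453)
I = √454 (I = √(-5*(6 + (3 + 2*(-2))) + 479) = √(-5*(6 + (3 - 4)) + 479) = √(-5*(6 - 1) + 479) = √(-5*5 + 479) = √(-25 + 479) = √454 ≈ 21.307)
D/I = -2197*√454/454/53 = -2197*√454/24062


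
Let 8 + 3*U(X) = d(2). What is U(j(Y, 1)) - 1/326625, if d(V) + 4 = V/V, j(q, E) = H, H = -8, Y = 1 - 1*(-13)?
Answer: -1197626/326625 ≈ -3.6667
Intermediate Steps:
Y = 14 (Y = 1 + 13 = 14)
j(q, E) = -8
d(V) = -3 (d(V) = -4 + V/V = -4 + 1 = -3)
U(X) = -11/3 (U(X) = -8/3 + (⅓)*(-3) = -8/3 - 1 = -11/3)
U(j(Y, 1)) - 1/326625 = -11/3 - 1/326625 = -1197626/326625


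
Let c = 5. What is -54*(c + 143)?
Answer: -7992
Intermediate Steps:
-54*(c + 143) = -54*(5 + 143) = -54*148 = -7992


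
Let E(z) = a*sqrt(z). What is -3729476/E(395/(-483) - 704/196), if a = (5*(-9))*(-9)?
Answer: 26106332*I*sqrt(1028721)/6038145 ≈ 4385.2*I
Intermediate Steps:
a = 405 (a = -45*(-9) = 405)
E(z) = 405*sqrt(z)
-3729476/E(395/(-483) - 704/196) = -3729476*1/(405*sqrt(395/(-483) - 704/196)) = -3729476*1/(405*sqrt(395*(-1/483) - 704*1/196)) = -3729476*1/(405*sqrt(-395/483 - 176/49)) = -3729476*(-7*I*sqrt(1028721)/6038145) = -(-26106332)*I*sqrt(1028721)/6038145 = 26106332*I*sqrt(1028721)/6038145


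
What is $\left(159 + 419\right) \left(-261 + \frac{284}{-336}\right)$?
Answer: $- \frac{6356555}{42} \approx -1.5135 \cdot 10^{5}$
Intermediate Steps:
$\left(159 + 419\right) \left(-261 + \frac{284}{-336}\right) = 578 \left(-261 + 284 \left(- \frac{1}{336}\right)\right) = 578 \left(-261 - \frac{71}{84}\right) = 578 \left(- \frac{21995}{84}\right) = - \frac{6356555}{42}$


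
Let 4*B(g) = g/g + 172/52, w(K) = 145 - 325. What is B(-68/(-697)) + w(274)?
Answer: -2326/13 ≈ -178.92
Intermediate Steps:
w(K) = -180
B(g) = 14/13 (B(g) = (g/g + 172/52)/4 = (1 + 172*(1/52))/4 = (1 + 43/13)/4 = (1/4)*(56/13) = 14/13)
B(-68/(-697)) + w(274) = 14/13 - 180 = -2326/13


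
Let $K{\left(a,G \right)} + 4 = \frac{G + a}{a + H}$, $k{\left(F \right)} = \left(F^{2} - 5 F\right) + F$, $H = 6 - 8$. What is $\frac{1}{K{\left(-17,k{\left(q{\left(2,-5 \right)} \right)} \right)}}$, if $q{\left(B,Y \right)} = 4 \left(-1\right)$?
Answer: $- \frac{19}{91} \approx -0.20879$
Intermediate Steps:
$q{\left(B,Y \right)} = -4$
$H = -2$ ($H = 6 - 8 = -2$)
$k{\left(F \right)} = F^{2} - 4 F$
$K{\left(a,G \right)} = -4 + \frac{G + a}{-2 + a}$ ($K{\left(a,G \right)} = -4 + \frac{G + a}{a - 2} = -4 + \frac{G + a}{-2 + a}$)
$\frac{1}{K{\left(-17,k{\left(q{\left(2,-5 \right)} \right)} \right)}} = \frac{1}{\frac{1}{-2 - 17} \left(8 - 4 \left(-4 - 4\right) - -51\right)} = \frac{1}{\frac{1}{-19} \left(8 - -32 + 51\right)} = \frac{1}{\left(- \frac{1}{19}\right) \left(8 + 32 + 51\right)} = \frac{1}{\left(- \frac{1}{19}\right) 91} = \frac{1}{- \frac{91}{19}} = - \frac{19}{91}$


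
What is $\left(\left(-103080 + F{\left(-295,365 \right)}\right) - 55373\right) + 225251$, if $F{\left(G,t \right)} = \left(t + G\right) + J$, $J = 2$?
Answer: $66870$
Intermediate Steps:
$F{\left(G,t \right)} = 2 + G + t$ ($F{\left(G,t \right)} = \left(t + G\right) + 2 = \left(G + t\right) + 2 = 2 + G + t$)
$\left(\left(-103080 + F{\left(-295,365 \right)}\right) - 55373\right) + 225251 = \left(\left(-103080 + \left(2 - 295 + 365\right)\right) - 55373\right) + 225251 = \left(\left(-103080 + 72\right) - 55373\right) + 225251 = \left(-103008 - 55373\right) + 225251 = -158381 + 225251 = 66870$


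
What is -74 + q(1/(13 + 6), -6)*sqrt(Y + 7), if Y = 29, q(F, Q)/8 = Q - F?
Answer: -6926/19 ≈ -364.53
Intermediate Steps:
q(F, Q) = -8*F + 8*Q (q(F, Q) = 8*(Q - F) = -8*F + 8*Q)
-74 + q(1/(13 + 6), -6)*sqrt(Y + 7) = -74 + (-8/(13 + 6) + 8*(-6))*sqrt(29 + 7) = -74 + (-8/19 - 48)*sqrt(36) = -74 + (-8*1/19 - 48)*6 = -74 + (-8/19 - 48)*6 = -74 - 920/19*6 = -74 - 5520/19 = -6926/19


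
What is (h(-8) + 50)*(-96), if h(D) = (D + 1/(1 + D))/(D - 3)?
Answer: -375072/77 ≈ -4871.1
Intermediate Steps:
h(D) = (D + 1/(1 + D))/(-3 + D)
(h(-8) + 50)*(-96) = ((1 - 8 + (-8)²)/(-3 + (-8)² - 2*(-8)) + 50)*(-96) = ((1 - 8 + 64)/(-3 + 64 + 16) + 50)*(-96) = (57/77 + 50)*(-96) = (3907/77)*(-96) = -375072/77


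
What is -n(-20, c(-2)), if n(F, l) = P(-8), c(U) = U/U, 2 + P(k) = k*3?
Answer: 26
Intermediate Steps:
P(k) = -2 + 3*k (P(k) = -2 + k*3 = -2 + 3*k)
c(U) = 1
n(F, l) = -26 (n(F, l) = -2 + 3*(-8) = -2 - 24 = -26)
-n(-20, c(-2)) = -1*(-26) = 26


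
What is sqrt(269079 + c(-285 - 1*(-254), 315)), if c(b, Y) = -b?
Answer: sqrt(269110) ≈ 518.76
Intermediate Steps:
sqrt(269079 + c(-285 - 1*(-254), 315)) = sqrt(269079 - (-285 - 1*(-254))) = sqrt(269079 - (-285 + 254)) = sqrt(269079 - 1*(-31)) = sqrt(269079 + 31) = sqrt(269110)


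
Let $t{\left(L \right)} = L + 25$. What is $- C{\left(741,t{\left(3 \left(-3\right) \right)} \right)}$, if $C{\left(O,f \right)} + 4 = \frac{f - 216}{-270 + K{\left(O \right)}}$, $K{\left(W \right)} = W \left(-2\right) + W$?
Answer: $\frac{3844}{1011} \approx 3.8022$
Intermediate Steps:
$K{\left(W \right)} = - W$ ($K{\left(W \right)} = - 2 W + W = - W$)
$t{\left(L \right)} = 25 + L$
$C{\left(O,f \right)} = -4 + \frac{-216 + f}{-270 - O}$ ($C{\left(O,f \right)} = -4 + \frac{f - 216}{-270 - O} = -4 + \frac{-216 + f}{-270 - O}$)
$- C{\left(741,t{\left(3 \left(-3\right) \right)} \right)} = - \frac{-864 - \left(25 + 3 \left(-3\right)\right) - 2964}{270 + 741} = - \frac{-864 - \left(25 - 9\right) - 2964}{1011} = - \frac{-864 - 16 - 2964}{1011} = - \frac{-3844}{1011} = \left(-1\right) \left(- \frac{3844}{1011}\right) = \frac{3844}{1011}$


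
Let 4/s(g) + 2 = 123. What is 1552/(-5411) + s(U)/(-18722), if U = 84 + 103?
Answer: -1757931734/6128936891 ≈ -0.28682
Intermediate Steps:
U = 187
s(g) = 4/121 (s(g) = 4/(-2 + 123) = 4/121)
1552/(-5411) + s(U)/(-18722) = 1552/(-5411) + (4/121)/(-18722) = 1552*(-1/5411) + (4/121)*(-1/18722) = -1552/5411 - 2/1132681 = -1757931734/6128936891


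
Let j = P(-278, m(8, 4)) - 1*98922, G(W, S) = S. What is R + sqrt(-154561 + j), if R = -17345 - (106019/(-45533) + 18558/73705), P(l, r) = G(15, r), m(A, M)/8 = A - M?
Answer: -58203020244944/3356009765 + I*sqrt(253451) ≈ -17343.0 + 503.44*I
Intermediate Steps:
m(A, M) = -8*M + 8*A (m(A, M) = 8*(A - M) = -8*M + 8*A)
P(l, r) = r
R = -58203020244944/3356009765 (R = -17345 - (106019*(-1/45533) + 18558*(1/73705)) = -17345 - (-106019/45533 + 18558/73705) = -17345 - 1*(-6969128981/3356009765) = -17345 + 6969128981/3356009765 = -58203020244944/3356009765 ≈ -17343.)
j = -98890 (j = (-8*4 + 8*8) - 1*98922 = (-32 + 64) - 98922 = 32 - 98922 = -98890)
R + sqrt(-154561 + j) = -58203020244944/3356009765 + sqrt(-154561 - 98890) = -58203020244944/3356009765 + sqrt(-253451) = -58203020244944/3356009765 + I*sqrt(253451)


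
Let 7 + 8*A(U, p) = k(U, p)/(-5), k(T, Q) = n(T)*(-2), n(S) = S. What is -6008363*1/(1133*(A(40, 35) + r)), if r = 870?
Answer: -48066904/7895877 ≈ -6.0876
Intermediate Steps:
k(T, Q) = -2*T (k(T, Q) = T*(-2) = -2*T)
A(U, p) = -7/8 + U/20 (A(U, p) = -7/8 + (-2*U/(-5))/8 = -7/8 + (-2*U*(-⅕))/8 = -7/8 + (2*U/5)/8 = -7/8 + U/20)
-6008363*1/(1133*(A(40, 35) + r)) = -6008363*1/(1133*((-7/8 + (1/20)*40) + 870)) = -6008363*1/(1133*((-7/8 + 2) + 870)) = -6008363*1/(1133*(9/8 + 870)) = -6008363/((6969/8)*1133) = -6008363/7895877/8 = -6008363*8/7895877 = -48066904/7895877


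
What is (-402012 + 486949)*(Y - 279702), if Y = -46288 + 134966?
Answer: -16225005488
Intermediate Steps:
Y = 88678
(-402012 + 486949)*(Y - 279702) = (-402012 + 486949)*(88678 - 279702) = 84937*(-191024) = -16225005488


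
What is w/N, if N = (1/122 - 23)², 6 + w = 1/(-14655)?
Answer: -1308765004/115305906375 ≈ -0.011350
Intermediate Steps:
w = -87931/14655 (w = -6 + 1/(-14655) = -6 - 1/14655 = -87931/14655 ≈ -6.0001)
N = 7868025/14884 (N = (1/122 - 23)² = (-2805/122)² = 7868025/14884 ≈ 528.62)
w/N = -87931/(14655*7868025/14884) = -87931/14655*14884/7868025 = -1308765004/115305906375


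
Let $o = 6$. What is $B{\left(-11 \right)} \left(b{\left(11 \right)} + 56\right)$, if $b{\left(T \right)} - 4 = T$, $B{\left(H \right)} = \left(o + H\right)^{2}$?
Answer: $1775$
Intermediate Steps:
$B{\left(H \right)} = \left(6 + H\right)^{2}$
$b{\left(T \right)} = 4 + T$
$B{\left(-11 \right)} \left(b{\left(11 \right)} + 56\right) = \left(6 - 11\right)^{2} \left(\left(4 + 11\right) + 56\right) = \left(-5\right)^{2} \left(15 + 56\right) = 25 \cdot 71 = 1775$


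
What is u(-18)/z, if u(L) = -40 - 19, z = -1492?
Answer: 59/1492 ≈ 0.039544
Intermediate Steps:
u(L) = -59
u(-18)/z = -59/(-1492) = -59*(-1/1492) = 59/1492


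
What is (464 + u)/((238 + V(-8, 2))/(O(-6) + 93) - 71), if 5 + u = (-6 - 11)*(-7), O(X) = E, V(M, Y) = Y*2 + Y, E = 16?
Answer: -63002/7495 ≈ -8.4059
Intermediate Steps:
V(M, Y) = 3*Y (V(M, Y) = 2*Y + Y = 3*Y)
O(X) = 16
u = 114 (u = -5 + (-6 - 11)*(-7) = -5 - 17*(-7) = -5 + 119 = 114)
(464 + u)/((238 + V(-8, 2))/(O(-6) + 93) - 71) = (464 + 114)/((238 + 3*2)/(16 + 93) - 71) = 578/((238 + 6)/109 - 71) = 578/(244*(1/109) - 71) = 578/(244/109 - 71) = 578/(-7495/109) = 578*(-109/7495) = -63002/7495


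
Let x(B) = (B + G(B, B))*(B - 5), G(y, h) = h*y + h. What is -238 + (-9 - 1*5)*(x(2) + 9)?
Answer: -28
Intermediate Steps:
G(y, h) = h + h*y
x(B) = (-5 + B)*(B + B*(1 + B)) (x(B) = (B + B*(1 + B))*(B - 5) = (B + B*(1 + B))*(-5 + B) = (-5 + B)*(B + B*(1 + B)))
-238 + (-9 - 1*5)*(x(2) + 9) = -238 + (-9 - 1*5)*(2*(-10 + 2² - 3*2) + 9) = -238 + (-9 - 5)*(2*(-10 + 4 - 6) + 9) = -238 - 14*(2*(-12) + 9) = -238 - 14*(-24 + 9) = -238 - 14*(-15) = -238 + 210 = -28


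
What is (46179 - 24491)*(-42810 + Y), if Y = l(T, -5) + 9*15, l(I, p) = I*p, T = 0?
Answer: -925535400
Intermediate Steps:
Y = 135 (Y = 0*(-5) + 9*15 = 0 + 135 = 135)
(46179 - 24491)*(-42810 + Y) = (46179 - 24491)*(-42810 + 135) = 21688*(-42675) = -925535400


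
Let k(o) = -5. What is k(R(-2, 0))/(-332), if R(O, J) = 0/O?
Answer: 5/332 ≈ 0.015060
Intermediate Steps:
R(O, J) = 0
k(R(-2, 0))/(-332) = -5/(-332) = -5*(-1/332) = 5/332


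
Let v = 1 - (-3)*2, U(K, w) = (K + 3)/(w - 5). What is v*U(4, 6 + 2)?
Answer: 49/3 ≈ 16.333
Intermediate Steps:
U(K, w) = (3 + K)/(-5 + w)
v = 7 (v = 1 - 1*(-6) = 1 + 6 = 7)
v*U(4, 6 + 2) = 7*((3 + 4)/(-5 + (6 + 2))) = 7*(7/(-5 + 8)) = 7*(7/3) = 49/3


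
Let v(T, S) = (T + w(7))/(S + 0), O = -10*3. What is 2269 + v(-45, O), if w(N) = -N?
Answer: 34061/15 ≈ 2270.7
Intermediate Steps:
O = -30
v(T, S) = (-7 + T)/S (v(T, S) = (T - 1*7)/(S + 0) = (T - 7)/S = (-7 + T)/S)
2269 + v(-45, O) = 2269 + (-7 - 45)/(-30) = 2269 - 1/30*(-52) = 2269 + 26/15 = 34061/15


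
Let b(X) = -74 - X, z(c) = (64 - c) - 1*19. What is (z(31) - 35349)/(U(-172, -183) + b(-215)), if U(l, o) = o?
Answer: 35335/42 ≈ 841.31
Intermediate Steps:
z(c) = 45 - c (z(c) = (64 - c) - 19 = 45 - c)
(z(31) - 35349)/(U(-172, -183) + b(-215)) = ((45 - 1*31) - 35349)/(-183 + (-74 - 1*(-215))) = ((45 - 31) - 35349)/(-183 + (-74 + 215)) = (14 - 35349)/(-183 + 141) = -35335/(-42) = -35335*(-1/42) = 35335/42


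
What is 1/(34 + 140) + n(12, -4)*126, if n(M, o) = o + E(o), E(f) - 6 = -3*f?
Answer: 306937/174 ≈ 1764.0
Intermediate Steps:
E(f) = 6 - 3*f
n(M, o) = 6 - 2*o (n(M, o) = o + (6 - 3*o) = 6 - 2*o)
1/(34 + 140) + n(12, -4)*126 = 1/(34 + 140) + (6 - 2*(-4))*126 = 1/174 + (6 + 8)*126 = 1/174 + 14*126 = 1/174 + 1764 = 306937/174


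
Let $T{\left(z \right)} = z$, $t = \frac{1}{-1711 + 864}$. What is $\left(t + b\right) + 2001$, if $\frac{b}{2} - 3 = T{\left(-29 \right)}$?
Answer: $\frac{1650802}{847} \approx 1949.0$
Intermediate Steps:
$t = - \frac{1}{847}$ ($t = \frac{1}{-847} = - \frac{1}{847} \approx -0.0011806$)
$b = -52$ ($b = 6 + 2 \left(-29\right) = 6 - 58 = -52$)
$\left(t + b\right) + 2001 = \left(- \frac{1}{847} - 52\right) + 2001 = - \frac{44045}{847} + 2001 = \frac{1650802}{847}$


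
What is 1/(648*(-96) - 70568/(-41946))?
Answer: -20973/1304653100 ≈ -1.6076e-5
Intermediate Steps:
1/(648*(-96) - 70568/(-41946)) = 1/(-62208 - 70568*(-1/41946)) = 1/(-62208 + 35284/20973) = 1/(-1304653100/20973) = -20973/1304653100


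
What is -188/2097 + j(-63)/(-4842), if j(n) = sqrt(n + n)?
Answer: -188/2097 - I*sqrt(14)/1614 ≈ -0.089652 - 0.0023183*I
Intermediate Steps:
j(n) = sqrt(2)*sqrt(n) (j(n) = sqrt(2*n) = sqrt(2)*sqrt(n))
-188/2097 + j(-63)/(-4842) = -188/2097 + (sqrt(2)*sqrt(-63))/(-4842) = -188*1/2097 + (sqrt(2)*(3*I*sqrt(7)))*(-1/4842) = -188/2097 + (3*I*sqrt(14))*(-1/4842) = -188/2097 - I*sqrt(14)/1614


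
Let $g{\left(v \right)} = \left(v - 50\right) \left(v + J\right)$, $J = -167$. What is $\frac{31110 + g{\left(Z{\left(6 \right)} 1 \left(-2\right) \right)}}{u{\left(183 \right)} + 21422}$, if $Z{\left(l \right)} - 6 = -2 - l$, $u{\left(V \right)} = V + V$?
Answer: $\frac{9652}{5447} \approx 1.772$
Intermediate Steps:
$u{\left(V \right)} = 2 V$
$Z{\left(l \right)} = 4 - l$ ($Z{\left(l \right)} = 6 - \left(2 + l\right) = 4 - l$)
$g{\left(v \right)} = \left(-167 + v\right) \left(-50 + v\right)$ ($g{\left(v \right)} = \left(v - 50\right) \left(v - 167\right) = \left(-50 + v\right) \left(-167 + v\right) = \left(-167 + v\right) \left(-50 + v\right)$)
$\frac{31110 + g{\left(Z{\left(6 \right)} 1 \left(-2\right) \right)}}{u{\left(183 \right)} + 21422} = \frac{31110 + \left(8350 + \left(\left(4 - 6\right) 1 \left(-2\right)\right)^{2} - 217 \left(4 - 6\right) 1 \left(-2\right)\right)}{2 \cdot 183 + 21422} = \frac{31110 + \left(8350 + \left(\left(4 - 6\right) 1 \left(-2\right)\right)^{2} - 217 \left(4 - 6\right) 1 \left(-2\right)\right)}{366 + 21422} = \frac{31110 + \left(8350 + \left(\left(-2\right) 1 \left(-2\right)\right)^{2} - 217 \left(-2\right) 1 \left(-2\right)\right)}{21788} = \left(31110 + \left(8350 + \left(\left(-2\right) \left(-2\right)\right)^{2} - 217 \left(\left(-2\right) \left(-2\right)\right)\right)\right) \frac{1}{21788} = \left(31110 + \left(8350 + 4^{2} - 868\right)\right) \frac{1}{21788} = \left(31110 + \left(8350 + 16 - 868\right)\right) \frac{1}{21788} = \left(31110 + 7498\right) \frac{1}{21788} = 38608 \cdot \frac{1}{21788} = \frac{9652}{5447}$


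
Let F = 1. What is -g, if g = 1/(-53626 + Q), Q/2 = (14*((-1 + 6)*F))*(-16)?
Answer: 1/55866 ≈ 1.7900e-5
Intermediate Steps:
Q = -2240 (Q = 2*((14*((-1 + 6)*1))*(-16)) = 2*((14*(5*1))*(-16)) = 2*((14*5)*(-16)) = 2*(70*(-16)) = 2*(-1120) = -2240)
g = -1/55866 (g = 1/(-53626 - 2240) = 1/(-55866) = -1/55866 ≈ -1.7900e-5)
-g = -1*(-1/55866) = 1/55866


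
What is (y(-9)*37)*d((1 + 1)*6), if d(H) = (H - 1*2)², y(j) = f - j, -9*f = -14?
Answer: 351500/9 ≈ 39056.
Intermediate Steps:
f = 14/9 (f = -⅑*(-14) = 14/9 ≈ 1.5556)
y(j) = 14/9 - j
d(H) = (-2 + H)² (d(H) = (H - 2)² = (-2 + H)²)
(y(-9)*37)*d((1 + 1)*6) = ((14/9 - 1*(-9))*37)*(-2 + (1 + 1)*6)² = ((14/9 + 9)*37)*(-2 + 2*6)² = ((95/9)*37)*(-2 + 12)² = (3515/9)*10² = (3515/9)*100 = 351500/9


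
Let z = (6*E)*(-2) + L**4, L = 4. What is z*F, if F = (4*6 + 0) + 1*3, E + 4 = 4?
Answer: 6912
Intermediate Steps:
E = 0 (E = -4 + 4 = 0)
z = 256 (z = (6*0)*(-2) + 4**4 = 0*(-2) + 256 = 0 + 256 = 256)
F = 27 (F = (24 + 0) + 3 = 24 + 3 = 27)
z*F = 256*27 = 6912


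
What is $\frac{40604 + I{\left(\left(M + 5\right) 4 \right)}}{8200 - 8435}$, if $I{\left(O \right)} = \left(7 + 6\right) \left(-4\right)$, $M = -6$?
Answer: $- \frac{40552}{235} \approx -172.56$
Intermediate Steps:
$I{\left(O \right)} = -52$ ($I{\left(O \right)} = 13 \left(-4\right) = -52$)
$\frac{40604 + I{\left(\left(M + 5\right) 4 \right)}}{8200 - 8435} = \frac{40604 - 52}{8200 - 8435} = \frac{40552}{-235} = 40552 \left(- \frac{1}{235}\right) = - \frac{40552}{235}$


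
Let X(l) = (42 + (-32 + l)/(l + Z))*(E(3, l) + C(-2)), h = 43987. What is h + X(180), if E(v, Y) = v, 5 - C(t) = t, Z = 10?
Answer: 843881/19 ≈ 44415.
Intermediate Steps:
C(t) = 5 - t
X(l) = 420 + 10*(-32 + l)/(10 + l) (X(l) = (42 + (-32 + l)/(l + 10))*(3 + (5 - 1*(-2))) = (42 + (-32 + l)/(10 + l))*(3 + (5 + 2)) = (42 + (-32 + l)/(10 + l))*(3 + 7) = (42 + (-32 + l)/(10 + l))*10 = 420 + 10*(-32 + l)/(10 + l))
h + X(180) = 43987 + 10*(388 + 43*180)/(10 + 180) = 43987 + 10*(388 + 7740)/190 = 43987 + 10*(1/190)*8128 = 43987 + 8128/19 = 843881/19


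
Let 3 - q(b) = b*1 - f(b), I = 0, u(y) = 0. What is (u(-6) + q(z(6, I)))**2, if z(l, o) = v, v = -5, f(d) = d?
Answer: 9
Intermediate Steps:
z(l, o) = -5
q(b) = 3 (q(b) = 3 - (b*1 - b) = 3 - (b - b) = 3 - 1*0 = 3 + 0 = 3)
(u(-6) + q(z(6, I)))**2 = (0 + 3)**2 = 3**2 = 9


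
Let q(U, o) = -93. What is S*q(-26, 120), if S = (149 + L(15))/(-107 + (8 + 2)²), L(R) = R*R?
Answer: 34782/7 ≈ 4968.9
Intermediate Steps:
L(R) = R²
S = -374/7 (S = (149 + 15²)/(-107 + (8 + 2)²) = (149 + 225)/(-107 + 10²) = 374/(-107 + 100) = 374/(-7) = 374*(-⅐) = -374/7 ≈ -53.429)
S*q(-26, 120) = -374/7*(-93) = 34782/7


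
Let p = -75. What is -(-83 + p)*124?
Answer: 19592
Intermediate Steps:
-(-83 + p)*124 = -(-83 - 75)*124 = -(-158)*124 = -1*(-19592) = 19592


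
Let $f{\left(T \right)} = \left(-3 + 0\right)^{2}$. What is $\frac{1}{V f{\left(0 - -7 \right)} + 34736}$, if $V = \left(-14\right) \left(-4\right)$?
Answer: $\frac{1}{35240} \approx 2.8377 \cdot 10^{-5}$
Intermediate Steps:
$V = 56$
$f{\left(T \right)} = 9$ ($f{\left(T \right)} = \left(-3\right)^{2} = 9$)
$\frac{1}{V f{\left(0 - -7 \right)} + 34736} = \frac{1}{56 \cdot 9 + 34736} = \frac{1}{504 + 34736} = \frac{1}{35240}$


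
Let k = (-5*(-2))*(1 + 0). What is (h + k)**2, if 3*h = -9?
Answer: 49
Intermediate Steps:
h = -3 (h = (1/3)*(-9) = -3)
k = 10 (k = 10*1 = 10)
(h + k)**2 = (-3 + 10)**2 = 7**2 = 49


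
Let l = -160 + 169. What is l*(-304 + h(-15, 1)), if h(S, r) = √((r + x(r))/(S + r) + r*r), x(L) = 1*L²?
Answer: -2736 + 9*√42/7 ≈ -2727.7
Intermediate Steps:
x(L) = L²
h(S, r) = √(r² + (r + r²)/(S + r)) (h(S, r) = √((r + r²)/(S + r) + r*r) = √((r + r²)/(S + r) + r²) = √(r² + (r + r²)/(S + r)))
l = 9
l*(-304 + h(-15, 1)) = 9*(-304 + √(1*(1 + 1 + 1*(-15 + 1))/(-15 + 1))) = 9*(-304 + √(1*(1 + 1 + 1*(-14))/(-14))) = 9*(-304 + √(1*(-1/14)*(1 + 1 - 14))) = 9*(-304 + √(1*(-1/14)*(-12))) = 9*(-304 + √(6/7)) = 9*(-304 + √42/7) = -2736 + 9*√42/7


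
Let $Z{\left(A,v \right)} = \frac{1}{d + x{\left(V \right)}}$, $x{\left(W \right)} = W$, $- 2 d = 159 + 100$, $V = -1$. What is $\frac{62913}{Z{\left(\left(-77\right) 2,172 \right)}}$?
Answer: $- \frac{16420293}{2} \approx -8.2101 \cdot 10^{6}$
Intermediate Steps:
$d = - \frac{259}{2}$ ($d = - \frac{159 + 100}{2} = \left(- \frac{1}{2}\right) 259 = - \frac{259}{2} \approx -129.5$)
$Z{\left(A,v \right)} = - \frac{2}{261}$ ($Z{\left(A,v \right)} = \frac{1}{- \frac{259}{2} - 1} = \frac{1}{- \frac{261}{2}} = - \frac{2}{261}$)
$\frac{62913}{Z{\left(\left(-77\right) 2,172 \right)}} = \frac{62913}{- \frac{2}{261}} = 62913 \left(- \frac{261}{2}\right) = - \frac{16420293}{2}$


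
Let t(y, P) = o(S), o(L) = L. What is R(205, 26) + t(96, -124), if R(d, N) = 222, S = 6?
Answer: 228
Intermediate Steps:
t(y, P) = 6
R(205, 26) + t(96, -124) = 222 + 6 = 228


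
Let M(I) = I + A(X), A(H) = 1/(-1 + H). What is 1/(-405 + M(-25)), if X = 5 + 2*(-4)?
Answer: -4/1721 ≈ -0.0023242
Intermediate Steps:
X = -3 (X = 5 - 8 = -3)
M(I) = -1/4 + I (M(I) = I + 1/(-1 - 3) = I + 1/(-4) = I - 1/4 = -1/4 + I)
1/(-405 + M(-25)) = 1/(-405 + (-1/4 - 25)) = 1/(-405 - 101/4) = 1/(-1721/4) = -4/1721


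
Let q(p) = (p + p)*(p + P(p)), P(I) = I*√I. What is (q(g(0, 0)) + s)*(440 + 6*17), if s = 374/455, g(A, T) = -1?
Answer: 695928/455 + 1084*I ≈ 1529.5 + 1084.0*I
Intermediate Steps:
P(I) = I^(3/2)
s = 374/455 (s = 374*(1/455) = 374/455 ≈ 0.82198)
q(p) = 2*p*(p + p^(3/2)) (q(p) = (p + p)*(p + p^(3/2)) = (2*p)*(p + p^(3/2)) = 2*p*(p + p^(3/2)))
(q(g(0, 0)) + s)*(440 + 6*17) = (2*(-1)*(-1 + (-1)^(3/2)) + 374/455)*(440 + 6*17) = (2*(-1)*(-1 - I) + 374/455)*(440 + 102) = ((2 + 2*I) + 374/455)*542 = (1284/455 + 2*I)*542 = 695928/455 + 1084*I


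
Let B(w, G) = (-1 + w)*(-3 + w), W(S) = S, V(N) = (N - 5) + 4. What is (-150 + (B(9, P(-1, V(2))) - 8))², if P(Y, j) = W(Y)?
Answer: 12100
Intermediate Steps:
V(N) = -1 + N (V(N) = (-5 + N) + 4 = -1 + N)
P(Y, j) = Y
(-150 + (B(9, P(-1, V(2))) - 8))² = (-150 + ((3 + 9² - 4*9) - 8))² = (-150 + ((3 + 81 - 36) - 8))² = (-150 + (48 - 8))² = (-150 + 40)² = (-110)² = 12100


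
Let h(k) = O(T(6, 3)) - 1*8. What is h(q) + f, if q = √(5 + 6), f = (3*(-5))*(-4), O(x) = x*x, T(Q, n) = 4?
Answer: 68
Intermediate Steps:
O(x) = x²
f = 60 (f = -15*(-4) = 60)
q = √11 ≈ 3.3166
h(k) = 8 (h(k) = 4² - 1*8 = 16 - 8 = 8)
h(q) + f = 8 + 60 = 68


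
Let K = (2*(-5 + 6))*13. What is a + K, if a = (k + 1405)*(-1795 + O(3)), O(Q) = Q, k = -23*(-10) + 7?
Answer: -2942438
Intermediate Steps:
k = 237 (k = 230 + 7 = 237)
a = -2942464 (a = (237 + 1405)*(-1795 + 3) = 1642*(-1792) = -2942464)
K = 26 (K = (2*1)*13 = 2*13 = 26)
a + K = -2942464 + 26 = -2942438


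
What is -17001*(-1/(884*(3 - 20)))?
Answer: -17001/15028 ≈ -1.1313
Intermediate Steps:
-17001*(-1/(884*(3 - 20))) = -17001/((-884*(-17))) = -17001/15028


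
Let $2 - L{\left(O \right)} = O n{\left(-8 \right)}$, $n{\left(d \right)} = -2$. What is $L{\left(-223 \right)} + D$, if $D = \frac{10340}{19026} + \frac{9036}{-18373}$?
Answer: $- \frac{77594334014}{174782349} \approx -443.95$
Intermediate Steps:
$L{\left(O \right)} = 2 + 2 O$ ($L{\left(O \right)} = 2 - O \left(-2\right) = 2 - - 2 O = 2 + 2 O$)
$D = \frac{9028942}{174782349}$ ($D = 10340 \cdot \frac{1}{19026} + 9036 \left(- \frac{1}{18373}\right) = \frac{5170}{9513} - \frac{9036}{18373} = \frac{9028942}{174782349} \approx 0.051658$)
$L{\left(-223 \right)} + D = \left(2 + 2 \left(-223\right)\right) + \frac{9028942}{174782349} = \left(2 - 446\right) + \frac{9028942}{174782349} = -444 + \frac{9028942}{174782349} = - \frac{77594334014}{174782349}$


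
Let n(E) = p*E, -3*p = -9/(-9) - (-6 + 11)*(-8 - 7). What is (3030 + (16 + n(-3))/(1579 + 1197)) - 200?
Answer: 1964043/694 ≈ 2830.0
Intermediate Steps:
p = -76/3 (p = -(-9/(-9) - (-6 + 11)*(-8 - 7))/3 = -(-9*(-⅑) - 5*(-15))/3 = -(1 - 1*(-75))/3 = -(1 + 75)/3 = -⅓*76 = -76/3 ≈ -25.333)
n(E) = -76*E/3
(3030 + (16 + n(-3))/(1579 + 1197)) - 200 = (3030 + (16 - 76/3*(-3))/(1579 + 1197)) - 200 = (3030 + (16 + 76)/2776) - 200 = (3030 + 92*(1/2776)) - 200 = (3030 + 23/694) - 200 = 2102843/694 - 200 = 1964043/694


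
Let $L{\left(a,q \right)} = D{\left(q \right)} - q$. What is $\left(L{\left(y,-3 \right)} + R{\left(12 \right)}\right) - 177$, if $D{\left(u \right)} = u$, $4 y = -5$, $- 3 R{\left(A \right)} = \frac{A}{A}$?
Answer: $- \frac{532}{3} \approx -177.33$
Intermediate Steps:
$R{\left(A \right)} = - \frac{1}{3}$ ($R{\left(A \right)} = - \frac{A \frac{1}{A}}{3} = \left(- \frac{1}{3}\right) 1 = - \frac{1}{3}$)
$y = - \frac{5}{4}$ ($y = \frac{1}{4} \left(-5\right) = - \frac{5}{4} \approx -1.25$)
$L{\left(a,q \right)} = 0$ ($L{\left(a,q \right)} = q - q = 0$)
$\left(L{\left(y,-3 \right)} + R{\left(12 \right)}\right) - 177 = \left(0 - \frac{1}{3}\right) - 177 = - \frac{1}{3} - 177 = - \frac{532}{3}$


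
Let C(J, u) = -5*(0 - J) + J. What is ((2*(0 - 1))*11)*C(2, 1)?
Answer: -264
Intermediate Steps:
C(J, u) = 6*J (C(J, u) = -(-5)*J + J = 5*J + J = 6*J)
((2*(0 - 1))*11)*C(2, 1) = ((2*(0 - 1))*11)*(6*2) = ((2*(-1))*11)*12 = -2*11*12 = -22*12 = -264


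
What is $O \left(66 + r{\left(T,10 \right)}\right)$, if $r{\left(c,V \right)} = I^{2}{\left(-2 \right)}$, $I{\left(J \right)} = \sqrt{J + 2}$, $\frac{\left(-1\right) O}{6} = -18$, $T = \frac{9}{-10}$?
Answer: $7128$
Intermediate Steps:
$T = - \frac{9}{10}$ ($T = 9 \left(- \frac{1}{10}\right) = - \frac{9}{10} \approx -0.9$)
$O = 108$ ($O = \left(-6\right) \left(-18\right) = 108$)
$I{\left(J \right)} = \sqrt{2 + J}$
$r{\left(c,V \right)} = 0$ ($r{\left(c,V \right)} = \left(\sqrt{2 - 2}\right)^{2} = \left(\sqrt{0}\right)^{2} = 0^{2} = 0$)
$O \left(66 + r{\left(T,10 \right)}\right) = 108 \left(66 + 0\right) = 108 \cdot 66 = 7128$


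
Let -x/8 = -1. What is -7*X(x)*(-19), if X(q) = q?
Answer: 1064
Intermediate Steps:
x = 8 (x = -8*(-1) = 8)
-7*X(x)*(-19) = -7*8*(-19) = -56*(-19) = 1064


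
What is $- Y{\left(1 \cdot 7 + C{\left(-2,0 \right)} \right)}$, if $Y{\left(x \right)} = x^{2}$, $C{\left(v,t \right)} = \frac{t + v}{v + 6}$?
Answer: $- \frac{169}{4} \approx -42.25$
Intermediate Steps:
$C{\left(v,t \right)} = \frac{t + v}{6 + v}$
$- Y{\left(1 \cdot 7 + C{\left(-2,0 \right)} \right)} = - \left(1 \cdot 7 + \frac{0 - 2}{6 - 2}\right)^{2} = - \left(7 + \frac{1}{4} \left(-2\right)\right)^{2} = - \left(7 - \frac{1}{2}\right)^{2} = - \left(\frac{13}{2}\right)^{2} = \left(-1\right) \frac{169}{4} = - \frac{169}{4}$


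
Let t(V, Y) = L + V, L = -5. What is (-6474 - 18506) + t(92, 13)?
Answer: -24893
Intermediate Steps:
t(V, Y) = -5 + V
(-6474 - 18506) + t(92, 13) = (-6474 - 18506) + (-5 + 92) = -24980 + 87 = -24893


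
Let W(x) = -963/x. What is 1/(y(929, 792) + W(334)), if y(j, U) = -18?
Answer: -334/6975 ≈ -0.047885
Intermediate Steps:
1/(y(929, 792) + W(334)) = 1/(-18 - 963/334) = 1/(-6975/334) = -334/6975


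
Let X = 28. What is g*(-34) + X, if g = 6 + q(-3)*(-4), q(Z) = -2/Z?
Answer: -256/3 ≈ -85.333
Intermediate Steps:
g = 10/3 (g = 6 - 2/(-3)*(-4) = 6 - 2*(-⅓)*(-4) = 6 + (⅔)*(-4) = 6 - 8/3 = 10/3 ≈ 3.3333)
g*(-34) + X = (10/3)*(-34) + 28 = -340/3 + 28 = -256/3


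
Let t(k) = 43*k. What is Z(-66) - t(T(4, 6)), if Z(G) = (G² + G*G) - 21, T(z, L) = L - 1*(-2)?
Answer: 8347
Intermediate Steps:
T(z, L) = 2 + L (T(z, L) = L + 2 = 2 + L)
Z(G) = -21 + 2*G² (Z(G) = (G² + G²) - 21 = 2*G² - 21 = -21 + 2*G²)
Z(-66) - t(T(4, 6)) = (-21 + 2*(-66)²) - 43*(2 + 6) = (-21 + 2*4356) - 43*8 = (-21 + 8712) - 1*344 = 8691 - 344 = 8347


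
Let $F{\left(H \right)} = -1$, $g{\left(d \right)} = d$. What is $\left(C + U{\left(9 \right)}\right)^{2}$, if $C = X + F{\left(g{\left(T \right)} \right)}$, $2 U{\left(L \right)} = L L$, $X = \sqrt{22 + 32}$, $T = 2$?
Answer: $\frac{6457}{4} + 237 \sqrt{6} \approx 2194.8$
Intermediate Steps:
$X = 3 \sqrt{6}$ ($X = \sqrt{54} = 3 \sqrt{6} \approx 7.3485$)
$U{\left(L \right)} = \frac{L^{2}}{2}$ ($U{\left(L \right)} = \frac{L L}{2} = \frac{L^{2}}{2}$)
$C = -1 + 3 \sqrt{6}$ ($C = 3 \sqrt{6} - 1 = -1 + 3 \sqrt{6} \approx 6.3485$)
$\left(C + U{\left(9 \right)}\right)^{2} = \left(\left(-1 + 3 \sqrt{6}\right) + \frac{9^{2}}{2}\right)^{2} = \left(\left(-1 + 3 \sqrt{6}\right) + \frac{1}{2} \cdot 81\right)^{2} = \left(\left(-1 + 3 \sqrt{6}\right) + \frac{81}{2}\right)^{2} = \left(\frac{79}{2} + 3 \sqrt{6}\right)^{2}$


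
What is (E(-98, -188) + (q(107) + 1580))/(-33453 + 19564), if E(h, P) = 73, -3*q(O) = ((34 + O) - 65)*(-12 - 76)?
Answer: -613/2193 ≈ -0.27953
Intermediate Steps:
q(O) = -2728/3 + 88*O/3 (q(O) = -((34 + O) - 65)*(-12 - 76)/3 = -(-31 + O)*(-88)/3 = -(2728 - 88*O)/3 = -2728/3 + 88*O/3)
(E(-98, -188) + (q(107) + 1580))/(-33453 + 19564) = (73 + ((-2728/3 + (88/3)*107) + 1580))/(-33453 + 19564) = (73 + ((-2728/3 + 9416/3) + 1580))/(-13889) = (73 + (6688/3 + 1580))*(-1/13889) = (73 + 11428/3)*(-1/13889) = (11647/3)*(-1/13889) = -613/2193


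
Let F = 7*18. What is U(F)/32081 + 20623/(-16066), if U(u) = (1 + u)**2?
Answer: -402477949/515413346 ≈ -0.78088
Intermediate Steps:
F = 126
U(F)/32081 + 20623/(-16066) = (1 + 126)**2/32081 + 20623/(-16066) = 127**2*(1/32081) + 20623*(-1/16066) = 16129*(1/32081) - 20623/16066 = 16129/32081 - 20623/16066 = -402477949/515413346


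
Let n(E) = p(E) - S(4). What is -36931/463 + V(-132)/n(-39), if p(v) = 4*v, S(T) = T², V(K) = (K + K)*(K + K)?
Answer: -9655345/19909 ≈ -484.97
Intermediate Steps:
V(K) = 4*K² (V(K) = (2*K)*(2*K) = 4*K²)
n(E) = -16 + 4*E (n(E) = 4*E - 1*4² = 4*E - 1*16 = 4*E - 16 = -16 + 4*E)
-36931/463 + V(-132)/n(-39) = -36931/463 + (4*(-132)²)/(-16 + 4*(-39)) = -36931*1/463 + (4*17424)/(-16 - 156) = -36931/463 + 69696/(-172) = -36931/463 + 69696*(-1/172) = -36931/463 - 17424/43 = -9655345/19909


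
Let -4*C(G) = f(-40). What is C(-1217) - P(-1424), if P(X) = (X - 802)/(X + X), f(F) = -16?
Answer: 4583/1424 ≈ 3.2184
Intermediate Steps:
P(X) = (-802 + X)/(2*X) (P(X) = (-802 + X)/((2*X)) = (-802 + X)*(1/(2*X)) = (-802 + X)/(2*X))
C(G) = 4 (C(G) = -¼*(-16) = 4)
C(-1217) - P(-1424) = 4 - (-802 - 1424)/(2*(-1424)) = 4 - (-1)*(-2226)/(2*1424) = 4 - 1*1113/1424 = 4 - 1113/1424 = 4583/1424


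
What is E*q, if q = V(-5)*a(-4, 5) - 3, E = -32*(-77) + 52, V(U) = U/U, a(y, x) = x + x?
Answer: 17612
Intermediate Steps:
a(y, x) = 2*x
V(U) = 1
E = 2516 (E = 2464 + 52 = 2516)
q = 7 (q = 1*(2*5) - 3 = 1*10 - 3 = 10 - 3 = 7)
E*q = 2516*7 = 17612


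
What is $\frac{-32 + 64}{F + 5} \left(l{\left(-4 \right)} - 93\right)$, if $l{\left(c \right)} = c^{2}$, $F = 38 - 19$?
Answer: $- \frac{308}{3} \approx -102.67$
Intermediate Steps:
$F = 19$
$\frac{-32 + 64}{F + 5} \left(l{\left(-4 \right)} - 93\right) = \frac{-32 + 64}{19 + 5} \left(\left(-4\right)^{2} - 93\right) = \frac{32}{24} \left(16 - 93\right) = 32 \cdot \frac{1}{24} \left(-77\right) = \frac{4}{3} \left(-77\right) = - \frac{308}{3}$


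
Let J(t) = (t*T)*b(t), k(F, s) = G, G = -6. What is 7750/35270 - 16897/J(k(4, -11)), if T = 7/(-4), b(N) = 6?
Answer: -59546894/222201 ≈ -267.99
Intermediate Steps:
k(F, s) = -6
T = -7/4 (T = 7*(-1/4) = -7/4 ≈ -1.7500)
J(t) = -21*t/2 (J(t) = (t*(-7/4))*6 = -7*t/4*6 = -21*t/2)
7750/35270 - 16897/J(k(4, -11)) = 7750/35270 - 16897/((-21/2*(-6))) = 7750*(1/35270) - 16897/63 = 775/3527 - 16897*1/63 = 775/3527 - 16897/63 = -59546894/222201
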